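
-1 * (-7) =7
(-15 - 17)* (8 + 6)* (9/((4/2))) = -2016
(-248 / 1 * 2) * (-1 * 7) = 3472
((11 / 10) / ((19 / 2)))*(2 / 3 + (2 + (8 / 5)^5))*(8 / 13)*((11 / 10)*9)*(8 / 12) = 119358272 / 19296875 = 6.19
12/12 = 1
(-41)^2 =1681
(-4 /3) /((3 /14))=-56 /9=-6.22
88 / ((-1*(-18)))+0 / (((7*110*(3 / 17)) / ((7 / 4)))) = 44 / 9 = 4.89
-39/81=-13/27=-0.48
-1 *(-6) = 6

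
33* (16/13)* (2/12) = 88/13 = 6.77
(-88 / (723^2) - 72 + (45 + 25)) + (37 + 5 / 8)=148977061 / 4181832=35.62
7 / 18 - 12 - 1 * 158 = -3053 / 18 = -169.61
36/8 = 9/2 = 4.50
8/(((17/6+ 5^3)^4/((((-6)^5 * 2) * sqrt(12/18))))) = -53747712 * sqrt(6)/346083947521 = -0.00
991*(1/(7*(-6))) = -991/42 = -23.60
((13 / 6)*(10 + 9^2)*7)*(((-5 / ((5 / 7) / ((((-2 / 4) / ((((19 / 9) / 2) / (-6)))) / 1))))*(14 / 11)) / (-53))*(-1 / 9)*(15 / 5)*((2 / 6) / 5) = -811538 / 55385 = -14.65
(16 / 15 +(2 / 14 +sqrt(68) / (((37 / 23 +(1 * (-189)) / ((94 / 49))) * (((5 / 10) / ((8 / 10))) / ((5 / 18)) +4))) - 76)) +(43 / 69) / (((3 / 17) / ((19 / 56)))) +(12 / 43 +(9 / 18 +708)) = 1583063227 / 2492280 - 17296 * sqrt(17) / 5238125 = 635.17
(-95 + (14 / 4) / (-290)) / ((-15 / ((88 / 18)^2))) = 987844 / 6525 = 151.39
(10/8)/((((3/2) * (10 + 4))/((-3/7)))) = -5/196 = -0.03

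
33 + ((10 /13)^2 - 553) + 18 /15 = -437886 /845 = -518.21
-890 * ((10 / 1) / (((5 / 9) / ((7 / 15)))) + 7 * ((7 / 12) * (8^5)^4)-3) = -12569726703976149170258 / 3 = -4189908901325383056752.67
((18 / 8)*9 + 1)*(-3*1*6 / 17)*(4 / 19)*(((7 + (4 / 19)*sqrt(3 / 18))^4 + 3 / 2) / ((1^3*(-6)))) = 14861000*sqrt(6) / 390963 + 28204131025 / 14856594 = 1991.53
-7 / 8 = -0.88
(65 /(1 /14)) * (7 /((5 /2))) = 2548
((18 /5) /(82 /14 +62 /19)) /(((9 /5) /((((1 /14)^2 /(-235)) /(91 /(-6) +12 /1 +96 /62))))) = 1767 /600610885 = 0.00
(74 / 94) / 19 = 37 / 893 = 0.04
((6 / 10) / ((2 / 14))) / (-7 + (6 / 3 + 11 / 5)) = -3 / 2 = -1.50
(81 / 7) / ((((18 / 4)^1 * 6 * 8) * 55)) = 3 / 3080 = 0.00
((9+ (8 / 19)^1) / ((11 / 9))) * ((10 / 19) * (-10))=-161100 / 3971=-40.57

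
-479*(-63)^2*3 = -5703453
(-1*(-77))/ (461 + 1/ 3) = 231/ 1384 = 0.17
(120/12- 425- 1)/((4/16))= -1664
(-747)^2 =558009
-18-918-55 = -991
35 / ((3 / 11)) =385 / 3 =128.33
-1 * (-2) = 2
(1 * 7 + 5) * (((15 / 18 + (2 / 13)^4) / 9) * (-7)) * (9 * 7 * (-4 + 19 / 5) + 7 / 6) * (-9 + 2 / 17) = -51808900451 / 65547495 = -790.40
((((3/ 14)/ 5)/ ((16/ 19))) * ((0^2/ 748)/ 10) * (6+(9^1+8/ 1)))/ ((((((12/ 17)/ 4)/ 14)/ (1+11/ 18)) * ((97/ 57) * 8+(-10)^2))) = 0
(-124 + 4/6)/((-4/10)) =925/3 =308.33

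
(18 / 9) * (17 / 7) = 34 / 7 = 4.86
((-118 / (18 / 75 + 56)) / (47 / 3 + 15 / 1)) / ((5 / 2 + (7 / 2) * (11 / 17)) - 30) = 25075 / 9248668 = 0.00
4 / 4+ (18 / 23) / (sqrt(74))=1.09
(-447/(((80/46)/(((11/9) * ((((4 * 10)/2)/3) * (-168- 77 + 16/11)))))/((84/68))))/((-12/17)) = -21422177/24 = -892590.71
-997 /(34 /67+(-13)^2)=-66799 /11357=-5.88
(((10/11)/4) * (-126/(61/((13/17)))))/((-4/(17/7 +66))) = 6.14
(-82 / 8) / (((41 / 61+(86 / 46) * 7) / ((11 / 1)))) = -632753 / 77216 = -8.19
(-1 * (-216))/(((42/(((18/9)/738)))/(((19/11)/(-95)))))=-4/15785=-0.00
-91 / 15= -6.07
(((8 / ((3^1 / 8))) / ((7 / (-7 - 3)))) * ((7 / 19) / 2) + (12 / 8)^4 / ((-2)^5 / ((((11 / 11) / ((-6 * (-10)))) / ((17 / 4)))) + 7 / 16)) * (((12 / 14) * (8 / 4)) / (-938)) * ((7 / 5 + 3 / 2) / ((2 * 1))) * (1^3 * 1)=1211665733 / 81435044810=0.01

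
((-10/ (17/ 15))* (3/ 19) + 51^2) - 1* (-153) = 889092/ 323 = 2752.61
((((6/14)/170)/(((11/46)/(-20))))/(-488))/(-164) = -69/26190472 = -0.00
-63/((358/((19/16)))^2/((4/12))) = -7581/32809984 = -0.00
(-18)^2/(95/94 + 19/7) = 71064/817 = 86.98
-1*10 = -10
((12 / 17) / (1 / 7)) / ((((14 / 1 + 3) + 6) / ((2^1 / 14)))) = 0.03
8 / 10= 4 / 5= 0.80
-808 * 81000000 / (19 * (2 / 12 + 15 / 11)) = -42768000000 / 19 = -2250947368.42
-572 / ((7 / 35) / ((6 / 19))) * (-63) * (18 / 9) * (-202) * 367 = -160289569440 / 19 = -8436293128.42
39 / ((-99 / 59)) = -767 / 33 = -23.24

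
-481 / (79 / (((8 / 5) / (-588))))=962 / 58065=0.02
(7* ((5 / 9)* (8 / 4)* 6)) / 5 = 28 / 3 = 9.33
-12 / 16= -0.75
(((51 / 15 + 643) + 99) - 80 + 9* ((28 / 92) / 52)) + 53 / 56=55790933 / 83720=666.40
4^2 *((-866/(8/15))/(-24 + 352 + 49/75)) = -1948500/24649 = -79.05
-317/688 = -0.46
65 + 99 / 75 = 1658 / 25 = 66.32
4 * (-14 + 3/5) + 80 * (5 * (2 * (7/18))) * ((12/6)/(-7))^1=-6412/45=-142.49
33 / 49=0.67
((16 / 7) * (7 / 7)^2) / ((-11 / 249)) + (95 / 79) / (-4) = -52.04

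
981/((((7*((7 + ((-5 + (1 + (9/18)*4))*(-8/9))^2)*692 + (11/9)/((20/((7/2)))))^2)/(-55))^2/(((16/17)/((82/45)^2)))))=2648862689171846400000000/377163141087911418147032788856021633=0.00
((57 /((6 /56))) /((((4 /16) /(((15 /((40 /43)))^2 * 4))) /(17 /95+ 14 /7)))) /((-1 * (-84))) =1148229 /20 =57411.45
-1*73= -73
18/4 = 9/2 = 4.50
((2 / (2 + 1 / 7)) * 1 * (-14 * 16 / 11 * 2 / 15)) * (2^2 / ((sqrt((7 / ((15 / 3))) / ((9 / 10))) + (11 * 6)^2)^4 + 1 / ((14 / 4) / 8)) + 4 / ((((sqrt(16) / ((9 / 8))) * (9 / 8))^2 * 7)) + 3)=-49592488973441496245547833286093274592 / 6446502637041347374392023053341582675 + 561150516510194688 * sqrt(14) / 65116188252942902771636596498399825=-7.69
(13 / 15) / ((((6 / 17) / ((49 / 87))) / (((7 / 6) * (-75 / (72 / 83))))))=-31458245 / 225504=-139.50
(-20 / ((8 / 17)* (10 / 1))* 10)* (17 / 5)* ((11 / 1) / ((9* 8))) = -3179 / 144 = -22.08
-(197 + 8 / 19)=-3751 / 19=-197.42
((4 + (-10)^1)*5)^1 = -30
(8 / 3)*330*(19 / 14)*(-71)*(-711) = 60288737.14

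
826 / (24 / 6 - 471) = -1.77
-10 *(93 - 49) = -440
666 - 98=568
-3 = -3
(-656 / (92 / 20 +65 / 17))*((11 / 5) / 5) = -30668 / 895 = -34.27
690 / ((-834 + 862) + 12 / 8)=1380 / 59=23.39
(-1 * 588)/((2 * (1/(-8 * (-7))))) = -16464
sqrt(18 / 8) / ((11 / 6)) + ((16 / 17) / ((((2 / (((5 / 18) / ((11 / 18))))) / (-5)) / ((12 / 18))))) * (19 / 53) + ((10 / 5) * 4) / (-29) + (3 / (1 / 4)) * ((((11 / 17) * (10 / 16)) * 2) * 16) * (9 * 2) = 2410509139 / 862257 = 2795.58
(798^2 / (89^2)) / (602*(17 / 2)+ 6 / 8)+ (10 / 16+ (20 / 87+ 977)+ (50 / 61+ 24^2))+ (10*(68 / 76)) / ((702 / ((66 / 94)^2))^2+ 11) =1207448500730503596380048225 / 776648907898079905904424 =1554.69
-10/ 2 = -5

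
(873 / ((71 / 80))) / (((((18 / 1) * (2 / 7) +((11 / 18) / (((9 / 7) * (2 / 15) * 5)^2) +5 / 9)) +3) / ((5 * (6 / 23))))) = 9503827200 / 70592957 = 134.63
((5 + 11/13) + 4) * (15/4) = 480/13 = 36.92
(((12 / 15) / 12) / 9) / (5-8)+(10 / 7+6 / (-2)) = -4462 / 2835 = -1.57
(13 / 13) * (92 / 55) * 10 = 16.73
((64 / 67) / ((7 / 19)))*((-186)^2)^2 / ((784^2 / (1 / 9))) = 631688364 / 1126069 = 560.97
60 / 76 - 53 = -992 / 19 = -52.21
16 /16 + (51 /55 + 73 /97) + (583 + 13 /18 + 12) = 57464551 /96030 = 598.40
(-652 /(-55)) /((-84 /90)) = -978 /77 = -12.70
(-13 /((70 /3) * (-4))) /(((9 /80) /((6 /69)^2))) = 104 /11109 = 0.01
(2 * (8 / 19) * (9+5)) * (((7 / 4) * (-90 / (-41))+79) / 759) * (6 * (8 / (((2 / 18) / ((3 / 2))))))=833.83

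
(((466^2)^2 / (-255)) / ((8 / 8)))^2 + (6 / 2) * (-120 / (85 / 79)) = 2223757027355283572296 / 65025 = 34198493308039731.98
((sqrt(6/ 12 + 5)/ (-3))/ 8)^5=-121 * sqrt(22)/ 63700992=-0.00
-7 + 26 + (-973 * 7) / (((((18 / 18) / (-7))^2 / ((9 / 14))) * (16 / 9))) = -3861229 / 32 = -120663.41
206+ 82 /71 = 14708 /71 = 207.15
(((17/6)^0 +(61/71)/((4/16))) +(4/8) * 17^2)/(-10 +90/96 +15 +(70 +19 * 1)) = 169192/107849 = 1.57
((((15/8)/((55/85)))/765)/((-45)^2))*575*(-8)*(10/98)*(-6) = 230/43659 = 0.01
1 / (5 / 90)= 18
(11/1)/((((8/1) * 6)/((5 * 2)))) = 55/24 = 2.29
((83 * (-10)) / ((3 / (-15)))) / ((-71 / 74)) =-307100 / 71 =-4325.35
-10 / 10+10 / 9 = 1 / 9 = 0.11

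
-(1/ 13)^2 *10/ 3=-0.02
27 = 27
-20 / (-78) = 10 / 39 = 0.26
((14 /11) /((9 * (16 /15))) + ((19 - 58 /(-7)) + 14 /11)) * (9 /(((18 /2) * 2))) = 14.35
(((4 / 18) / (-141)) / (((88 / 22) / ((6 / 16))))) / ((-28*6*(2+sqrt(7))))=-1 / 1705536+sqrt(7) / 3411072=0.00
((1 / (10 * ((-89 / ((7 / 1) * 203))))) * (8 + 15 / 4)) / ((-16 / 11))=734657 / 56960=12.90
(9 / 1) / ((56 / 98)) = 63 / 4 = 15.75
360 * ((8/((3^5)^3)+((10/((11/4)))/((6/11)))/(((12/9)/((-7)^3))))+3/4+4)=-981608727550/1594323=-615690.00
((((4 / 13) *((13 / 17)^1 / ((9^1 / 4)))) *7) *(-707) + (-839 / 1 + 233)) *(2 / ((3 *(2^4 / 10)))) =-429755 / 918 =-468.14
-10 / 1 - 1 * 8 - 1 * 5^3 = -143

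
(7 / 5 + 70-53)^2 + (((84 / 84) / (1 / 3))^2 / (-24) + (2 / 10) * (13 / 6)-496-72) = -137629 / 600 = -229.38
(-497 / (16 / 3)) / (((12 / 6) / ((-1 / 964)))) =1491 / 30848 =0.05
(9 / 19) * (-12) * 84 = -9072 / 19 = -477.47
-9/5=-1.80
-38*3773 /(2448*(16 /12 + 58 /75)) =-1792175 /64464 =-27.80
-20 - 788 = -808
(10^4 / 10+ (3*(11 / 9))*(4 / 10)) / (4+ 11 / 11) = 15022 / 75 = 200.29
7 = 7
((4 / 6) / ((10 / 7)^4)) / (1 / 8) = 2401 / 1875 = 1.28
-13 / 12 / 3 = -13 / 36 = -0.36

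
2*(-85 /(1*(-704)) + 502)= 353493 /352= 1004.24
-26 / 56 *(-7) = 13 / 4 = 3.25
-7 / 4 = -1.75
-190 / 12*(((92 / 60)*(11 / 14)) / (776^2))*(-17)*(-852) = -0.46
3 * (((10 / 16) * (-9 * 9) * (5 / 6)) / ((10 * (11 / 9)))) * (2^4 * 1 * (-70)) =127575 / 11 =11597.73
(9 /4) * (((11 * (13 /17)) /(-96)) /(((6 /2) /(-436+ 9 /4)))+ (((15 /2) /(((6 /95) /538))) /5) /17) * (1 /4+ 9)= 553808045 /34816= 15906.71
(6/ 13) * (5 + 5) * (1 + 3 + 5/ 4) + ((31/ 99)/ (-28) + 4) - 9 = 692597/ 36036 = 19.22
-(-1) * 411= 411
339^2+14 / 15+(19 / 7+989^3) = 101585042333 / 105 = 967476593.65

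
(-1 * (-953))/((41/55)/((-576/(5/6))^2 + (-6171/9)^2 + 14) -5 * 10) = -2235812132917/117303887605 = -19.06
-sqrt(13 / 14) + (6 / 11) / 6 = 1 / 11 - sqrt(182) / 14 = -0.87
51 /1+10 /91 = 4651 /91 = 51.11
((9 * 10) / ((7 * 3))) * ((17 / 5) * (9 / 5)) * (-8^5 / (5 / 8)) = -240648192 / 175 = -1375132.53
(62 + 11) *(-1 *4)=-292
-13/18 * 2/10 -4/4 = -103/90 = -1.14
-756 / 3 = -252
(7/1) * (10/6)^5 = 21875/243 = 90.02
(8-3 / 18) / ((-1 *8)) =-47 / 48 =-0.98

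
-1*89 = -89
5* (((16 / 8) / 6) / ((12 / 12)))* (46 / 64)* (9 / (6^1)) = 115 / 64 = 1.80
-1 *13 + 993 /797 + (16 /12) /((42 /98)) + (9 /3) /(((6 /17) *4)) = -374027 /57384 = -6.52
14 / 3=4.67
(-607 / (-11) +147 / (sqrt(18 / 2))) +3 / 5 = 5763 / 55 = 104.78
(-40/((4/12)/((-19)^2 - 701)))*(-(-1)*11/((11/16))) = 652800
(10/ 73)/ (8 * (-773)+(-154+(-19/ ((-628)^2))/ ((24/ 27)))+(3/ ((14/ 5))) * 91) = -31550720/ 1437313570051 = -0.00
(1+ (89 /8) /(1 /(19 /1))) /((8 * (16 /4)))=1699 /256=6.64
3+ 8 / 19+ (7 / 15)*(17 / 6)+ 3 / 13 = 110573 / 22230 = 4.97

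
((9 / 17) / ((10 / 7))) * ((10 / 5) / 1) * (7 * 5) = 441 / 17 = 25.94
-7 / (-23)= 7 / 23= 0.30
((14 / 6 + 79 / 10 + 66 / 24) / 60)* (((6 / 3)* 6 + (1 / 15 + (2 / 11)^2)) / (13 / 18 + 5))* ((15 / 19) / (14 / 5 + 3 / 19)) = 17107619 / 140084120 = 0.12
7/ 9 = 0.78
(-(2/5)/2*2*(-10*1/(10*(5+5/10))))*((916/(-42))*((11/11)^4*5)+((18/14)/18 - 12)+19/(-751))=-7633258/867405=-8.80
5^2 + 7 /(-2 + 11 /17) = 456 /23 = 19.83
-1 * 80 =-80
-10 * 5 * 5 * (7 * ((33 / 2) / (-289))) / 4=28875 / 1156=24.98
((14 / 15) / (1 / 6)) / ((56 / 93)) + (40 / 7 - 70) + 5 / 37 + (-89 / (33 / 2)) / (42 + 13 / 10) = -2034548407 / 37008510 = -54.98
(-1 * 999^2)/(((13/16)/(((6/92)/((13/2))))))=-47904048/3887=-12324.17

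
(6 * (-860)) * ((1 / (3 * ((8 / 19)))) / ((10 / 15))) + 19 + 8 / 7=-85503 / 14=-6107.36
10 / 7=1.43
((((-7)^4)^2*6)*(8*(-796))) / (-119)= 1850937114.35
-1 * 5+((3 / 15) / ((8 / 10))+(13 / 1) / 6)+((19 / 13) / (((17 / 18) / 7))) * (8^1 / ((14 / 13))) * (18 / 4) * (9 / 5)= 662213 / 1020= 649.23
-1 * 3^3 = -27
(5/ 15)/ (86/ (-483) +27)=161/ 12955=0.01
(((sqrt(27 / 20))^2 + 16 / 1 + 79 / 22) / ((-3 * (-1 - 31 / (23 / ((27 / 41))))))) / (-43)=-4344401 / 50516400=-0.09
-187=-187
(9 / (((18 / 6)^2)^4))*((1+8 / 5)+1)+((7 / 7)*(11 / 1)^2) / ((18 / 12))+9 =36317 / 405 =89.67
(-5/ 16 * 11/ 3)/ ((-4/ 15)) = 4.30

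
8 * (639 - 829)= -1520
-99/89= -1.11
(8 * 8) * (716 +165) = 56384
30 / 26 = 15 / 13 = 1.15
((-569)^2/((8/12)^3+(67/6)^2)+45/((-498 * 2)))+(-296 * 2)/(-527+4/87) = 532425804005367/205462069460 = 2591.36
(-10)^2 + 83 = 183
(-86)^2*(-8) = -59168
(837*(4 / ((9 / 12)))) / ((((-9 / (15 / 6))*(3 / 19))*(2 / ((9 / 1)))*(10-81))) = 35340 / 71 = 497.75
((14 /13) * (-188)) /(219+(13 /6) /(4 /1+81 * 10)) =-12854688 /13904917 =-0.92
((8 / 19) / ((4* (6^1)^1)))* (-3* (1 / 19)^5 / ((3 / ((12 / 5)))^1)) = -4 / 235229405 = -0.00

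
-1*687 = -687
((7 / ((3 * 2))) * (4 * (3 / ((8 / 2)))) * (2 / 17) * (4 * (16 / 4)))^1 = 112 / 17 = 6.59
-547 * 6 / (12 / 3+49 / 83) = -90802 / 127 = -714.98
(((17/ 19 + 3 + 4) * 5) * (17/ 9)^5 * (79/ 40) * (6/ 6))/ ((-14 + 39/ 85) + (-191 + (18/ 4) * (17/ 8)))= -953433975500/ 99167855067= -9.61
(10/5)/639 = 2/639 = 0.00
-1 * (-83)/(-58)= -83/58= -1.43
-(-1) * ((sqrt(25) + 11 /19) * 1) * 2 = 212 /19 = 11.16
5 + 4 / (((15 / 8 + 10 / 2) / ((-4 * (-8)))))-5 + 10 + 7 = 35.62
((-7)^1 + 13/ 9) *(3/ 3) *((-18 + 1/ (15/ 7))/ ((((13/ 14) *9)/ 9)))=36820/ 351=104.90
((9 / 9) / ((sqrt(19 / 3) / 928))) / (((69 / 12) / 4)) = 14848 * sqrt(57) / 437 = 256.52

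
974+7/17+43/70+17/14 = 580863/595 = 976.24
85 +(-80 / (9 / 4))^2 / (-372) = 614705 / 7533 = 81.60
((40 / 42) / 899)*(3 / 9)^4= 20 / 1529199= 0.00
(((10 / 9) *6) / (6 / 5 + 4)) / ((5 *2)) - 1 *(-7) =278 / 39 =7.13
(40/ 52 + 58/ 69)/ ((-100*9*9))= -361/ 1816425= -0.00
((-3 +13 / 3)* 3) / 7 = 4 / 7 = 0.57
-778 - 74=-852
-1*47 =-47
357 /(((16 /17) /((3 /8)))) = 18207 /128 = 142.24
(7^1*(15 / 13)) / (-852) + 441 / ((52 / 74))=2316979 / 3692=627.57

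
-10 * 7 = -70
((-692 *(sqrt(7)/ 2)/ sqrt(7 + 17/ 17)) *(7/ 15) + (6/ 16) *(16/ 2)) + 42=45 -1211 *sqrt(14)/ 30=-106.04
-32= -32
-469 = -469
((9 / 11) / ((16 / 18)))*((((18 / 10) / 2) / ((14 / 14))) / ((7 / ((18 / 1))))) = 6561 / 3080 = 2.13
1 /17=0.06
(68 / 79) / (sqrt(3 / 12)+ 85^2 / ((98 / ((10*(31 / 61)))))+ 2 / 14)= 406504 / 177243847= 0.00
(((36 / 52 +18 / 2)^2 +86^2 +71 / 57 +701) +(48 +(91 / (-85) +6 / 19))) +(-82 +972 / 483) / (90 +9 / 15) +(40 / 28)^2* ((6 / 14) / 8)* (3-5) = 2678534998122476 / 325130816465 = 8238.33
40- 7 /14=79 /2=39.50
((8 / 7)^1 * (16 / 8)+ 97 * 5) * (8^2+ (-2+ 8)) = 34110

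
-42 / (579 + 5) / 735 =-1 / 10220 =-0.00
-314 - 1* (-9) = -305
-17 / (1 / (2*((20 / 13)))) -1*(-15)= -485 / 13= -37.31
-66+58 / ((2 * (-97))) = -6431 / 97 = -66.30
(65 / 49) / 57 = 65 / 2793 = 0.02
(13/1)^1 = 13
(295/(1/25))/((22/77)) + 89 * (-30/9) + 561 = 26076.83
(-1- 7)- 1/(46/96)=-232/23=-10.09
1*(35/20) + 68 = 279/4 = 69.75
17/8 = 2.12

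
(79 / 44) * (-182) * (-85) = 611065 / 22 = 27775.68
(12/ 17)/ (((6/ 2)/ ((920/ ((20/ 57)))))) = 10488/ 17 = 616.94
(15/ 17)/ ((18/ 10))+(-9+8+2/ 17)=-20/ 51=-0.39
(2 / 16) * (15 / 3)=5 / 8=0.62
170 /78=85 /39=2.18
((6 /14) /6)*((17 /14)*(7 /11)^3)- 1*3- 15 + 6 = -63769 /5324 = -11.98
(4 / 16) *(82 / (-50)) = -41 / 100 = -0.41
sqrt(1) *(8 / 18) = 0.44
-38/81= -0.47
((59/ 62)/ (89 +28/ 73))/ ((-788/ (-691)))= 2976137/ 318785400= 0.01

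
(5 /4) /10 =0.12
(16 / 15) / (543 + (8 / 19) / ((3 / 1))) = 304 / 154795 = 0.00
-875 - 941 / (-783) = -684184 / 783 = -873.80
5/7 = 0.71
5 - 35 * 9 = -310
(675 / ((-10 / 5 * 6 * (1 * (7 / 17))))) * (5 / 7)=-19125 / 196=-97.58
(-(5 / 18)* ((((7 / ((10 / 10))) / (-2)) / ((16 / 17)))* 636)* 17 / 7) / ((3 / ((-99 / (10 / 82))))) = -6907967 / 16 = -431747.94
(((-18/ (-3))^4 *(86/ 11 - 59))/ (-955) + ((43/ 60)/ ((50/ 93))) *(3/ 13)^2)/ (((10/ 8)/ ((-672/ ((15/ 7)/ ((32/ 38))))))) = -309677592768768/ 21082221875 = -14689.04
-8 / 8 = -1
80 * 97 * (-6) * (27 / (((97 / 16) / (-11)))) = 2280960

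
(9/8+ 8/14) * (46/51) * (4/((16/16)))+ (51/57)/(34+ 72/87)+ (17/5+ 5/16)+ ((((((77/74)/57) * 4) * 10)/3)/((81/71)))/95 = 92323156883471/9362563504560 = 9.86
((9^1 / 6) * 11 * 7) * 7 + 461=2539 / 2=1269.50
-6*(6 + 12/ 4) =-54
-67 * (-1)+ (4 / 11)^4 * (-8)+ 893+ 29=14477901 / 14641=988.86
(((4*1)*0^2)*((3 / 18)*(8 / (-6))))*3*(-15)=0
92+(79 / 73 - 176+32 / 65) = -391109 / 4745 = -82.43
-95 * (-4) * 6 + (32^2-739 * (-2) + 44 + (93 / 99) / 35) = 5574061 / 1155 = 4826.03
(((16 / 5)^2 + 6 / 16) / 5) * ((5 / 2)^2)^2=10615 / 128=82.93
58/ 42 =29/ 21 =1.38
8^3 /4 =128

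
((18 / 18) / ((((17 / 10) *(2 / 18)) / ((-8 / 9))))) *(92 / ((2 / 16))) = -58880 / 17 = -3463.53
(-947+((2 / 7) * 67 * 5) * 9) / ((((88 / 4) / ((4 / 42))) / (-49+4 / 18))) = 262961 / 14553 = 18.07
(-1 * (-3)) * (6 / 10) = 9 / 5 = 1.80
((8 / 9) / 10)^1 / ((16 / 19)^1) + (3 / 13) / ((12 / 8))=607 / 2340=0.26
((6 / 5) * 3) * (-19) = -342 / 5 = -68.40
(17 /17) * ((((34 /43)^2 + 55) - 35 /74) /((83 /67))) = 505599353 /11356558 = 44.52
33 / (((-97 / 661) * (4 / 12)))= -65439 / 97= -674.63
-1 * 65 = -65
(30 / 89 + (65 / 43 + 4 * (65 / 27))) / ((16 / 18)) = 1186045 / 91848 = 12.91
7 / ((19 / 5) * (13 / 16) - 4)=-560 / 73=-7.67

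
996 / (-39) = -332 / 13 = -25.54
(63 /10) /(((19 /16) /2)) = 1008 /95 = 10.61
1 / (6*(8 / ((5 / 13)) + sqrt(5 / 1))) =260 / 32073 -25*sqrt(5) / 64146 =0.01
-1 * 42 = -42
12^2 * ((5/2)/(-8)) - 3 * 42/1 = -171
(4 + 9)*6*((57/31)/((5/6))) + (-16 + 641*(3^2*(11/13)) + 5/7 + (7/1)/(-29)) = 2060784119/409045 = 5038.04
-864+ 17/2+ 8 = -1695/2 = -847.50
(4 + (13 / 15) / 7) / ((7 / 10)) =866 / 147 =5.89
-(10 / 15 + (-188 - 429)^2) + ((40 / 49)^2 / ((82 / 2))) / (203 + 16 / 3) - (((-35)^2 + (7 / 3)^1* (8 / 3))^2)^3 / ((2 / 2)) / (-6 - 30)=4556063356183230477611985466517 / 47084025132900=96764525618258528.72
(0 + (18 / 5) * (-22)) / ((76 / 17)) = -1683 / 95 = -17.72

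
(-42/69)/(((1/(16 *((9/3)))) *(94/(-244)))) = 81984/1081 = 75.84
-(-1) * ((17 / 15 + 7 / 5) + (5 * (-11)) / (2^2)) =-673 / 60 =-11.22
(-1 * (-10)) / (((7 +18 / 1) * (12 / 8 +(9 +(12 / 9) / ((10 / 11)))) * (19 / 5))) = 60 / 6821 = 0.01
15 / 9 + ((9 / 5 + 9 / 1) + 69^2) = 71602 / 15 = 4773.47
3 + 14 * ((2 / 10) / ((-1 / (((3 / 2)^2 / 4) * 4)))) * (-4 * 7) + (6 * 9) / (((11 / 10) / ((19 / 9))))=15567 / 55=283.04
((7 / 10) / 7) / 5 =1 / 50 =0.02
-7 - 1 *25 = -32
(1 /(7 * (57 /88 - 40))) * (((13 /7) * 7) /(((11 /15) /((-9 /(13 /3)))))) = 3240 /24241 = 0.13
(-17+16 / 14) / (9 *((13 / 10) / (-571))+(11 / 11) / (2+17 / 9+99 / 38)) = -469230670 / 3950247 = -118.79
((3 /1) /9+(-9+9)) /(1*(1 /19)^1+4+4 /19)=19 /243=0.08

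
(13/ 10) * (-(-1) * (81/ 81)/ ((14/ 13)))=169/ 140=1.21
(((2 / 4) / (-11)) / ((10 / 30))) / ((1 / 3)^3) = -81 / 22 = -3.68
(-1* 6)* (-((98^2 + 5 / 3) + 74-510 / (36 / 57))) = 53233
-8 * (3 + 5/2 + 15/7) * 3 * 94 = -120696/7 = -17242.29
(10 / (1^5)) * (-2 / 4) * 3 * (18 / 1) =-270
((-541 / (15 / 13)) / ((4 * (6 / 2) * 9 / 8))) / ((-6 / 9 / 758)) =5331014 / 135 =39488.99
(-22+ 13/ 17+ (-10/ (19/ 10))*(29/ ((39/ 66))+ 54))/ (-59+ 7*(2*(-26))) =2367167/ 1776177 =1.33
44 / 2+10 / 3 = 76 / 3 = 25.33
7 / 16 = 0.44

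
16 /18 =8 /9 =0.89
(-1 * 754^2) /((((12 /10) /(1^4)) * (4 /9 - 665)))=4263870 /5981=712.90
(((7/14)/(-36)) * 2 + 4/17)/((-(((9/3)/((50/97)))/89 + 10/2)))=-282575/6897546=-0.04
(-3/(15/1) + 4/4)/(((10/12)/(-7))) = -168/25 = -6.72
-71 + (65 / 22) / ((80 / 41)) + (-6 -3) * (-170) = 514101 / 352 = 1460.51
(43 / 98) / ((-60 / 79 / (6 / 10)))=-3397 / 9800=-0.35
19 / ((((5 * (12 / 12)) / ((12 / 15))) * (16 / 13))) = 247 / 100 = 2.47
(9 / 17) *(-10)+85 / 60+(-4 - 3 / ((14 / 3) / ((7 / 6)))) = -440 / 51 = -8.63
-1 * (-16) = 16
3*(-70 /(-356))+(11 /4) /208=44659 /74048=0.60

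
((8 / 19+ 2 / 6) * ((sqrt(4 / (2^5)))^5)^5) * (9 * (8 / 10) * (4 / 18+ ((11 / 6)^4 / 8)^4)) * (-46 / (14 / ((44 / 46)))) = -22948809092932857497 * sqrt(2) / 88009629542847784132269834240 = -0.00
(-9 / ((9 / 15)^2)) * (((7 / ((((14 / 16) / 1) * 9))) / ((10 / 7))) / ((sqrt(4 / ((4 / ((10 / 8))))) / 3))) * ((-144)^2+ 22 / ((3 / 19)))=-3507056 * sqrt(5) / 9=-871335.07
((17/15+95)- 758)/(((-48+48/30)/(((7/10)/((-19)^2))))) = 8687/314070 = 0.03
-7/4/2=-7/8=-0.88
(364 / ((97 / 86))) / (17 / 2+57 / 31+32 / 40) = 9704240 / 334941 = 28.97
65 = 65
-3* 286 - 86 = -944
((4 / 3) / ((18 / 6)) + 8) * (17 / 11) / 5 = 1292 / 495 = 2.61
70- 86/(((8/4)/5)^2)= -935/2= -467.50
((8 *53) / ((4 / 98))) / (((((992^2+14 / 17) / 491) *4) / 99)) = 2146038741 / 16729102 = 128.28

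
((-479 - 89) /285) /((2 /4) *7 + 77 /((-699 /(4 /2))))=-264688 /435575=-0.61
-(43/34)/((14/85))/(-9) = 215/252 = 0.85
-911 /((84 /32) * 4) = -1822 /21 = -86.76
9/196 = 0.05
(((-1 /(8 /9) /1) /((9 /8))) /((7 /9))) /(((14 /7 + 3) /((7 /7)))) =-9 /35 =-0.26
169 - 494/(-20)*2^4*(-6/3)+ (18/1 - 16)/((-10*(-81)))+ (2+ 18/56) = -7020323/11340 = -619.08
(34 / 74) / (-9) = -17 / 333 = -0.05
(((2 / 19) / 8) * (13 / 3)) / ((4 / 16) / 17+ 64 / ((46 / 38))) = 5083 / 4714527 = 0.00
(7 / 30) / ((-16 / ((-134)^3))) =2105341 / 60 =35089.02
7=7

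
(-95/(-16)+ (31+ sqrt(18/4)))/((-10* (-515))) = 3* sqrt(2)/10300+ 591/82400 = 0.01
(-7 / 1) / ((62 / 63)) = -441 / 62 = -7.11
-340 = -340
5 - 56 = -51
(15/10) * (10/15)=1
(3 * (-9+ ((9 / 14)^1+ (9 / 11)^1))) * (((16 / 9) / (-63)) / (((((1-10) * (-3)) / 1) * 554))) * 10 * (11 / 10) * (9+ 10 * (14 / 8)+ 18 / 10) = 24338 / 1832355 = 0.01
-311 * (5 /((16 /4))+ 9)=-12751 /4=-3187.75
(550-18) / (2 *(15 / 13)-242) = -91 / 41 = -2.22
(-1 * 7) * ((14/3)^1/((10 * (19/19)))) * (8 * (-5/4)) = 98/3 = 32.67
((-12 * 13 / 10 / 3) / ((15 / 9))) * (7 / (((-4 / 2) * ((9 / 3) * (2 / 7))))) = 637 / 50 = 12.74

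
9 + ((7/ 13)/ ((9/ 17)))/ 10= 10649/ 1170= 9.10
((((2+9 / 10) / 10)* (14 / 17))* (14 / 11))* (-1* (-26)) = 7.90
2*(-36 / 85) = -72 / 85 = -0.85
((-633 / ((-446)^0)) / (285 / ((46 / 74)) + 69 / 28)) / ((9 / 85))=-11550140 / 890541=-12.97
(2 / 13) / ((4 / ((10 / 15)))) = 1 / 39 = 0.03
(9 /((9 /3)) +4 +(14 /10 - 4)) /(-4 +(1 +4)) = 22 /5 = 4.40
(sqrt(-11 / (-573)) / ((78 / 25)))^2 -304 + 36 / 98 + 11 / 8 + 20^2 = 33393460645 / 341640936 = 97.74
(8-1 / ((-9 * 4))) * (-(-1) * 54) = 867 / 2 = 433.50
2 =2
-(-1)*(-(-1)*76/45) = 76/45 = 1.69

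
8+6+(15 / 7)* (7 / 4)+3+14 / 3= 25.42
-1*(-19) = 19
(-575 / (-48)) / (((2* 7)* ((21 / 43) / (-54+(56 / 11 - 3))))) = -14117975 / 155232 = -90.95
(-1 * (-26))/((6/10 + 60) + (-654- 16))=-130/3047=-0.04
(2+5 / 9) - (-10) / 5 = 41 / 9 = 4.56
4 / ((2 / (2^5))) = 64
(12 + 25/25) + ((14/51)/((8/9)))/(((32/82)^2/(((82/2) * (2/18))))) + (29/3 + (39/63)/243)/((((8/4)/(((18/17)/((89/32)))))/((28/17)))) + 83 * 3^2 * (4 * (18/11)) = 115335937071679/23467428864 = 4914.72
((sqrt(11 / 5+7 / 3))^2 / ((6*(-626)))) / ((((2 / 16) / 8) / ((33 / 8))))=-0.32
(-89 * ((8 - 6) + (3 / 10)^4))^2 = 3194116009681 / 100000000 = 31941.16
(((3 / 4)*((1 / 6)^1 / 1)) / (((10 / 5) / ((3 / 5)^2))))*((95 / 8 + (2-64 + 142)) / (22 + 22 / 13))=2457 / 28160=0.09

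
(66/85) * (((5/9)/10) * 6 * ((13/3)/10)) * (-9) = -1.01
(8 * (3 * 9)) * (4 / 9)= 96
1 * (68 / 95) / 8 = 17 / 190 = 0.09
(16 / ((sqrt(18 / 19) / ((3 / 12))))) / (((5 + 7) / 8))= 4* sqrt(38) / 9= 2.74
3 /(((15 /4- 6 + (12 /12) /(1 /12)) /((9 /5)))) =36 /65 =0.55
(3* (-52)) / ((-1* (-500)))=-39 / 125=-0.31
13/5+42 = 223/5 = 44.60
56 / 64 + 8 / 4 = 23 / 8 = 2.88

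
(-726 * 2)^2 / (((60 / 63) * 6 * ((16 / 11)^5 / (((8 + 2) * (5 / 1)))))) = 2833379.83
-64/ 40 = -8/ 5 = -1.60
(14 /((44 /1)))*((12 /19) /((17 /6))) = 0.07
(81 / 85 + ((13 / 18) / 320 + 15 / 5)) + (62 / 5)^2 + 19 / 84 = 541296727 / 3427200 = 157.94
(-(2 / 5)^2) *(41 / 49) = -164 / 1225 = -0.13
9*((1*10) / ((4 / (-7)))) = -315 / 2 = -157.50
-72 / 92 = -18 / 23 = -0.78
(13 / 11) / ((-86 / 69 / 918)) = -411723 / 473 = -870.45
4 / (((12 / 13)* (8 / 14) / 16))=364 / 3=121.33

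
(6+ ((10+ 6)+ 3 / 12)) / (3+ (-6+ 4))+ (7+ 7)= 145 / 4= 36.25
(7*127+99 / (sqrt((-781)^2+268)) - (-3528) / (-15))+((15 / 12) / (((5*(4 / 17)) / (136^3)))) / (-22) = -6645721 / 55+99*sqrt(610229) / 610229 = -120831.16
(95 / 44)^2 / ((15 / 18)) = 5415 / 968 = 5.59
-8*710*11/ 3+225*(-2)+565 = -62135/ 3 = -20711.67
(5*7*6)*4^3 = 13440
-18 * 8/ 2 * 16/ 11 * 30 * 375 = -12960000/ 11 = -1178181.82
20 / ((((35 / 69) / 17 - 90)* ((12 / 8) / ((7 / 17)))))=-1288 / 21107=-0.06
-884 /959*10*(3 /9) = -3.07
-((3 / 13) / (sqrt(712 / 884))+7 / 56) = -3 * sqrt(39338) / 2314 -1 / 8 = -0.38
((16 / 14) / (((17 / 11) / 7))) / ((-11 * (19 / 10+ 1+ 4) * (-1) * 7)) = 80 / 8211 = 0.01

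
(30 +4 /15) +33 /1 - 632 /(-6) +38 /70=1184 /7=169.14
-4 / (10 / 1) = -0.40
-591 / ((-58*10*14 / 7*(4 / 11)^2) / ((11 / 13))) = 786621 / 241280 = 3.26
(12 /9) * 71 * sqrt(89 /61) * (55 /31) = 15620 * sqrt(5429) /5673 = 202.87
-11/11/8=-1/8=-0.12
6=6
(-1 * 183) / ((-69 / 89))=5429 / 23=236.04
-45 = -45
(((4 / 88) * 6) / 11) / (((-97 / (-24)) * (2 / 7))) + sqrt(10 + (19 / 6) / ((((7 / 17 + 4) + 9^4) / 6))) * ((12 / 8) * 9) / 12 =252 / 11737 + 3 * sqrt(31152109029) / 148816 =3.58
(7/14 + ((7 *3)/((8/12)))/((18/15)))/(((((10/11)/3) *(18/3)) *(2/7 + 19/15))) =9.48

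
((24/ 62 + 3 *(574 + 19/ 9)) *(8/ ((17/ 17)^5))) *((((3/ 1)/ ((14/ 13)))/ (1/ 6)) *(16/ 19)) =802568832/ 4123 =194656.52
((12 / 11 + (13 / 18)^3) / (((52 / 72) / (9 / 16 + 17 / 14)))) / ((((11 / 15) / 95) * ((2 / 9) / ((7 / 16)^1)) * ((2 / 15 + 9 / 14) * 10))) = 62297362925 / 525105152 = 118.64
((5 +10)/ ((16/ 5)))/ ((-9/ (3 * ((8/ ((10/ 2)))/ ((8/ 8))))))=-5/ 2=-2.50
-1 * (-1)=1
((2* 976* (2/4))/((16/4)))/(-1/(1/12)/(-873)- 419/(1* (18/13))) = -426024/528335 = -0.81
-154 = -154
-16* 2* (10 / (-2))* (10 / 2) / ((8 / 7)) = 700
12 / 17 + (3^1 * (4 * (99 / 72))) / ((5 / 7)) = 4047 / 170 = 23.81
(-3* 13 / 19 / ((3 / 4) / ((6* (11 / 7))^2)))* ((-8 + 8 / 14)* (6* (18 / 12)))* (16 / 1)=1696121856 / 6517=260261.14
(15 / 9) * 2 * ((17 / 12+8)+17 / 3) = 905 / 18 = 50.28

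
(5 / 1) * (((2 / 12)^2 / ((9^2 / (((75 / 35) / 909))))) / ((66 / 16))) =50 / 51024897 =0.00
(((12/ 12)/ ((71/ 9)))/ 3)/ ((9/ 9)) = 3/ 71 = 0.04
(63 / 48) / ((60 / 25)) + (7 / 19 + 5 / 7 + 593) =594.63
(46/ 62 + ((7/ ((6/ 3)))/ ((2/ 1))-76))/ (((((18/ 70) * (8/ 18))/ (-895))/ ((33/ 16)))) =1187298.81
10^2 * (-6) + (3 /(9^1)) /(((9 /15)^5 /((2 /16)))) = -599.46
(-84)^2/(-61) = -7056/61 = -115.67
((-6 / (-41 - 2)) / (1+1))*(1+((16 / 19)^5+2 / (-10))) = 45441828 / 532361285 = 0.09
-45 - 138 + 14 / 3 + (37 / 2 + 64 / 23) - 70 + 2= -31057 / 138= -225.05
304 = 304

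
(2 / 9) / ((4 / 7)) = 7 / 18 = 0.39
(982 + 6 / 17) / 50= 334 / 17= 19.65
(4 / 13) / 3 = 4 / 39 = 0.10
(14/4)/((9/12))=14/3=4.67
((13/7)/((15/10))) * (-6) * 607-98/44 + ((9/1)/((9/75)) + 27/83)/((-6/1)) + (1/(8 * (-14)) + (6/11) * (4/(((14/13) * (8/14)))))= -462236777/102256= -4520.39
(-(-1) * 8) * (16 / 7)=128 / 7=18.29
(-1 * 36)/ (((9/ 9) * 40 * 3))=-0.30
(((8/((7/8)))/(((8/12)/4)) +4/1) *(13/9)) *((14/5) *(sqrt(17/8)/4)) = 1339 *sqrt(34)/90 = 86.75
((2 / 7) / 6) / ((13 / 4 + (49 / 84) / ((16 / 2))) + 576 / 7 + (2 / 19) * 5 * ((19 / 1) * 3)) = 32 / 77689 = 0.00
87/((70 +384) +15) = 87/469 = 0.19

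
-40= -40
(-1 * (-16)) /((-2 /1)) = -8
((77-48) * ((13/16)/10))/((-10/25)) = -377/64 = -5.89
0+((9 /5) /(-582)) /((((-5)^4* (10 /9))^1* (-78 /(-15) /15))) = -81 /6305000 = -0.00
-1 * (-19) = 19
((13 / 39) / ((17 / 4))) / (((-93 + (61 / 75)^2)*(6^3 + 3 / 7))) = -875 / 222954167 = -0.00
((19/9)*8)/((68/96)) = 1216/51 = 23.84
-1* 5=-5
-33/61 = -0.54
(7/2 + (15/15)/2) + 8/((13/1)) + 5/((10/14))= 151/13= 11.62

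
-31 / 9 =-3.44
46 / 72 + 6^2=1319 / 36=36.64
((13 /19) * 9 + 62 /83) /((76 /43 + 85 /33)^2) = 21925665729 /59898511313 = 0.37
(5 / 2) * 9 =45 / 2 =22.50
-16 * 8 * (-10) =1280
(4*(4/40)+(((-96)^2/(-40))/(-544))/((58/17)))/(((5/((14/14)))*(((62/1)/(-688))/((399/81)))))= -3477152/606825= -5.73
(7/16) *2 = 7/8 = 0.88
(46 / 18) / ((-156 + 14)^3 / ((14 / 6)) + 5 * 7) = -161 / 77306571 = -0.00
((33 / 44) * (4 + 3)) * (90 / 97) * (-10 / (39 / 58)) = -91350 / 1261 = -72.44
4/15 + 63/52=1153/780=1.48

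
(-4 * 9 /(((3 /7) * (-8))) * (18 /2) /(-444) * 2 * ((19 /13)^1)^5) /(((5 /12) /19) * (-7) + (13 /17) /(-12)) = 151158415653 /11567262122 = 13.07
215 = 215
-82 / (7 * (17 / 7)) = -82 / 17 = -4.82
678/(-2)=-339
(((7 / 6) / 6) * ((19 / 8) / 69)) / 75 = 133 / 1490400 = 0.00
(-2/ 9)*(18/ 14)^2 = -18/ 49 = -0.37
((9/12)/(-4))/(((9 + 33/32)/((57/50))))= -57/2675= -0.02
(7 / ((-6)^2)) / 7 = 1 / 36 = 0.03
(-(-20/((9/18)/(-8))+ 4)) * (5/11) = -1620/11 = -147.27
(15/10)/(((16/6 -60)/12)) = -27/86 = -0.31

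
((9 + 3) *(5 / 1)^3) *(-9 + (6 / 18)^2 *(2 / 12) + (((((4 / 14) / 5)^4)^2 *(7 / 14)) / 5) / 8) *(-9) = 10921595644529522 / 90075015625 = 121250.00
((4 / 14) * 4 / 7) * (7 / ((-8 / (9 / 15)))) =-3 / 35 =-0.09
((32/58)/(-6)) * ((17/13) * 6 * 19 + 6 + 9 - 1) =-16960/1131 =-15.00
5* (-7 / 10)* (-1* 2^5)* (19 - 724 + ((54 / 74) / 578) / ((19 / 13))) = -78959.90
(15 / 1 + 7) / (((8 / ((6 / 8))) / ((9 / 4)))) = 297 / 64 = 4.64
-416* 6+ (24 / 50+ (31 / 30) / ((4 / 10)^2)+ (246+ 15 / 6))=-1344337 / 600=-2240.56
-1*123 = -123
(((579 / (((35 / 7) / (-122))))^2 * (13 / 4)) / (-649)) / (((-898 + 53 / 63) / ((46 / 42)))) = 1220.15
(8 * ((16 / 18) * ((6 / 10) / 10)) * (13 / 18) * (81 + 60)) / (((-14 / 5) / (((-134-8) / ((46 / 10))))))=479.02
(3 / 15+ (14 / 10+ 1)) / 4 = 13 / 20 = 0.65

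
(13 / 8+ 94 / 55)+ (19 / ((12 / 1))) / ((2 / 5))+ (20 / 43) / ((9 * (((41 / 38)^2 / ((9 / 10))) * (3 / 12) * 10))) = 348660511 / 47706780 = 7.31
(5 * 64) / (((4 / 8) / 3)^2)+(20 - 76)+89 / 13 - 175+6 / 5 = 734308 / 65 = 11297.05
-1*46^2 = -2116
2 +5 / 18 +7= 167 / 18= 9.28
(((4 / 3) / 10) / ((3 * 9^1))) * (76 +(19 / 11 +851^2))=15934132 / 4455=3576.69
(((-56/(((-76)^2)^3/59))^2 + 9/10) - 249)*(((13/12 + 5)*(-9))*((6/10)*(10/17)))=472873821068521183702168899/98635228444425550561280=4794.17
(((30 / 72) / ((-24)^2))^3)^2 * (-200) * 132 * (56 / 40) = -6015625 / 1135928886651103739904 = -0.00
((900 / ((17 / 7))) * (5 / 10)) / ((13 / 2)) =28.51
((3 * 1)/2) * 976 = 1464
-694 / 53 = -13.09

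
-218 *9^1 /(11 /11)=-1962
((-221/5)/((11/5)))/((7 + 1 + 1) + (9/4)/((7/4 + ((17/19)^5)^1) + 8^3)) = -1125787894933/504557358228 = -2.23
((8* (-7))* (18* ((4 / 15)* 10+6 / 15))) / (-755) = 15456 / 3775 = 4.09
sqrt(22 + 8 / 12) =2*sqrt(51) / 3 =4.76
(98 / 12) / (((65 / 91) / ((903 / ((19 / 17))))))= 1755131 / 190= 9237.53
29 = 29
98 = 98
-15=-15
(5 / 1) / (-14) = -5 / 14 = -0.36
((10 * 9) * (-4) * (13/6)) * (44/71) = -34320/71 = -483.38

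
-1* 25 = -25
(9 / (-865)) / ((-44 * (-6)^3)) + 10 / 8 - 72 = -64625881 / 913440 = -70.75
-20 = -20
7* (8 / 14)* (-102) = -408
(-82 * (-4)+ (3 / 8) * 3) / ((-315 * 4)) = -2633 / 10080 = -0.26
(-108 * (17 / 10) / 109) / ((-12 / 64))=4896 / 545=8.98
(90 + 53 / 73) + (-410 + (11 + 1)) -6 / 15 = -112301 / 365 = -307.67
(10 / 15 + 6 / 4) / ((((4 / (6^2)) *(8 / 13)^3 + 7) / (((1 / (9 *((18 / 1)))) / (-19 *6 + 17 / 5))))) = -0.00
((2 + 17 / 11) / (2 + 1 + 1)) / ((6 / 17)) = 221 / 88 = 2.51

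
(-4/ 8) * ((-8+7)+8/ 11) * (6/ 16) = 9/ 176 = 0.05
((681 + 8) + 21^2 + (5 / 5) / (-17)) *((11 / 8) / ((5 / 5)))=211299 / 136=1553.67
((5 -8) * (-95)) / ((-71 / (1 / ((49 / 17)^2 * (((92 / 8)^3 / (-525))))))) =49419000 / 296302951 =0.17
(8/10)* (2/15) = 8/75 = 0.11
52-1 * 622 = -570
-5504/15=-366.93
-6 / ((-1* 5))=6 / 5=1.20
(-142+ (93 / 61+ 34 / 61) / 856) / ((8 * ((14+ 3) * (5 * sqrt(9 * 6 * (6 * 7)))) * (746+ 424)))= -0.00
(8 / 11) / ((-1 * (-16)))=1 / 22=0.05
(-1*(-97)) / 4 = 97 / 4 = 24.25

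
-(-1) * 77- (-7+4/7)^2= 1748/49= 35.67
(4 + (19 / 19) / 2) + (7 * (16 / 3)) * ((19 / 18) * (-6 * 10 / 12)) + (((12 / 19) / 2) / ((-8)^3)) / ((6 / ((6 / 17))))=-429853649 / 2232576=-192.54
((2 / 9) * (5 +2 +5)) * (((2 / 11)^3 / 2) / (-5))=-32 / 19965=-0.00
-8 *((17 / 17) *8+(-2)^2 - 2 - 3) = -56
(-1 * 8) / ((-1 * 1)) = 8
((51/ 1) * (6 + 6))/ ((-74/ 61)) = -18666/ 37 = -504.49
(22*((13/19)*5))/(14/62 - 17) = -341/76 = -4.49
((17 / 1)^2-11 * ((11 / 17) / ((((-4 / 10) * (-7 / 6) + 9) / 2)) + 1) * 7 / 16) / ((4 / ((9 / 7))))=12319929 / 135184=91.13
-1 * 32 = -32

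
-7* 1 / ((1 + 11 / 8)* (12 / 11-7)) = 616 / 1235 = 0.50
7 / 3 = 2.33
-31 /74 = -0.42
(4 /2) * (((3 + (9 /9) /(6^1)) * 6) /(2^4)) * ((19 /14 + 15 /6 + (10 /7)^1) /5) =703 /280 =2.51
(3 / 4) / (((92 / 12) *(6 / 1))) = 3 / 184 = 0.02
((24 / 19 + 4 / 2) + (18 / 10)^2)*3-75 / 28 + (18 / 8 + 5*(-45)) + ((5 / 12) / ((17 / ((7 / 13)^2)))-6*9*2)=-35984579131 / 114632700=-313.91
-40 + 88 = 48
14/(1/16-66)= -224/1055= -0.21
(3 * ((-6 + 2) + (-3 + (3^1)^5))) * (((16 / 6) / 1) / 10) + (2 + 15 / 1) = 1029 / 5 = 205.80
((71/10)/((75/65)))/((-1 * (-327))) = 923/49050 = 0.02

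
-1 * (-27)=27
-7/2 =-3.50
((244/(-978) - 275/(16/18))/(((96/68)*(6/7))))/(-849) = 144138869/478265472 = 0.30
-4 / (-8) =1 / 2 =0.50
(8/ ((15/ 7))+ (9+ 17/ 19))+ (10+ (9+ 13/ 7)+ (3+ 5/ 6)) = 152891/ 3990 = 38.32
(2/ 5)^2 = 4/ 25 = 0.16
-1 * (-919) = 919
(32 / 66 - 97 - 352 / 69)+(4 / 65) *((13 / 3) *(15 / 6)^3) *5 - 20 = -152989 / 1518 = -100.78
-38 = -38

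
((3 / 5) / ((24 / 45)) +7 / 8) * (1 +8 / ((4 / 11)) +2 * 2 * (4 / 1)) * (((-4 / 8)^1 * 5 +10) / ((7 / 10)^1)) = 5850 / 7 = 835.71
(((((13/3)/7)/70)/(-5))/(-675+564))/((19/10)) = 13/1550115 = 0.00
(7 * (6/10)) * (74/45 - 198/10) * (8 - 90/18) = -5719/25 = -228.76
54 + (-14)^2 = 250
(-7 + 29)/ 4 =11/ 2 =5.50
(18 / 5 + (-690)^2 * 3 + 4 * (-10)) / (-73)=-7141318 / 365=-19565.25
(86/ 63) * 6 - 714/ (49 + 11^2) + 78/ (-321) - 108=-104.25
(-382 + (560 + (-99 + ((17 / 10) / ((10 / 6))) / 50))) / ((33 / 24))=395102 / 6875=57.47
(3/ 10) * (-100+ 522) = 633/ 5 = 126.60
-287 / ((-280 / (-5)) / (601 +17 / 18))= -3084.97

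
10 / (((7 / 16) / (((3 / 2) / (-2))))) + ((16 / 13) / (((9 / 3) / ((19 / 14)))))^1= -4528 / 273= -16.59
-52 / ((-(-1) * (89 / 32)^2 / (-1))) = 53248 / 7921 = 6.72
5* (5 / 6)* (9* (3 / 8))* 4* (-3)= -168.75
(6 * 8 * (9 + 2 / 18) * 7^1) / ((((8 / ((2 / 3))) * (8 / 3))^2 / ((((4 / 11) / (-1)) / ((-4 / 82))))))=11767 / 528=22.29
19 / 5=3.80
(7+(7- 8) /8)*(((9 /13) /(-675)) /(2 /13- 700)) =11 /1091760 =0.00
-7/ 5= -1.40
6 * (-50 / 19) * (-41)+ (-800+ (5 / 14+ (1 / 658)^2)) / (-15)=28819990937 / 41131580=700.68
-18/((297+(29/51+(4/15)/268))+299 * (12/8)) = -205020/8497733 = -0.02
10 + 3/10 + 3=133/10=13.30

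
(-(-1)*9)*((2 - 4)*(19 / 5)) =-342 / 5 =-68.40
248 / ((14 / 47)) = 5828 / 7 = 832.57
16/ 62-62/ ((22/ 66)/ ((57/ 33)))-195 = -516.01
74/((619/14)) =1036/619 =1.67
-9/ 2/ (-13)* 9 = 81/ 26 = 3.12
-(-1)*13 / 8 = 13 / 8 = 1.62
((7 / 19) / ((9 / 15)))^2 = 1225 / 3249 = 0.38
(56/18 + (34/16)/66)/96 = 4979/152064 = 0.03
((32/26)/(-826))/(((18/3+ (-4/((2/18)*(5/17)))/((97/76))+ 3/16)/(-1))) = -62080/3737774313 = -0.00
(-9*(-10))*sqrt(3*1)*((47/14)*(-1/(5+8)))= -2115*sqrt(3)/91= -40.26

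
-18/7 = -2.57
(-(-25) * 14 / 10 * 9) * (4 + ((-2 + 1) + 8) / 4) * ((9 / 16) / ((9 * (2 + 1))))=2415 / 64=37.73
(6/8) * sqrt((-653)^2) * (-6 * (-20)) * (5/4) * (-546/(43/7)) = -280773675/43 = -6529620.35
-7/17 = -0.41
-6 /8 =-3 /4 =-0.75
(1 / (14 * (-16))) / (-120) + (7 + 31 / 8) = 292321 / 26880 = 10.88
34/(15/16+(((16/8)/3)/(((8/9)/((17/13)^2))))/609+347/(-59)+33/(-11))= -1101117472/257199989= -4.28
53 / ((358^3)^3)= 53 / 96593352556072838768128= 0.00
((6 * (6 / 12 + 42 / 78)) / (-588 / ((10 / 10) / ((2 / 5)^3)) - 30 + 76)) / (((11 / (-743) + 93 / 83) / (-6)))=-1873195875 / 463596614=-4.04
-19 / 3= -6.33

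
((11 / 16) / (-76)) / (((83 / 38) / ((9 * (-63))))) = 6237 / 2656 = 2.35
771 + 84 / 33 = 8509 / 11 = 773.55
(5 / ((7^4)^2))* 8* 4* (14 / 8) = 40 / 823543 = 0.00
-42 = -42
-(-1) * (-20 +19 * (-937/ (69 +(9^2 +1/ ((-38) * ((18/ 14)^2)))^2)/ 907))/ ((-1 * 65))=1139156522405432/ 3701710529685935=0.31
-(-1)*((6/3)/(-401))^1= -2/401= -0.00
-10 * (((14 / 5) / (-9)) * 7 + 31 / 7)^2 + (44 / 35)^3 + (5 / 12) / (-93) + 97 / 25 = -44.80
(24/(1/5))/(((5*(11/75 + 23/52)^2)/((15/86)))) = 2737800000/226876987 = 12.07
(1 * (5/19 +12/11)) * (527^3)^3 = 887323477219010105337804821/209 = 4245566876645981365252655.00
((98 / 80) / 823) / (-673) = -49 / 22155160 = -0.00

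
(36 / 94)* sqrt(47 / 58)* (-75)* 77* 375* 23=-448284375* sqrt(2726) / 1363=-17171991.77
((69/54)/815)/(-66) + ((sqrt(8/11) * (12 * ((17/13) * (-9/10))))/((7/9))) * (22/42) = -5508 * sqrt(22)/3185 -23/968220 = -8.11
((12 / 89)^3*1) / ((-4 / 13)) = -5616 / 704969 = -0.01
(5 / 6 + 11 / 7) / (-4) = -101 / 168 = -0.60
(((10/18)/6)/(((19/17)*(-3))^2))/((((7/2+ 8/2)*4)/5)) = 1445/1052676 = 0.00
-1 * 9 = -9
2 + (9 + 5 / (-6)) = 10.17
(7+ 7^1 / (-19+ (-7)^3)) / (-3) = -2527 / 1086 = -2.33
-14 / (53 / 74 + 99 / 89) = -92204 / 12043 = -7.66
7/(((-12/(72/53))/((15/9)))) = -70/53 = -1.32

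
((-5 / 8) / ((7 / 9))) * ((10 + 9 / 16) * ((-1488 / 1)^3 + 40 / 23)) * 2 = 72035381545335 / 1288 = 55928091261.91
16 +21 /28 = 67 /4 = 16.75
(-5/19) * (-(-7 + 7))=0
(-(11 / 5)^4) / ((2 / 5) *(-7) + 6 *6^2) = -14641 / 133250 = -0.11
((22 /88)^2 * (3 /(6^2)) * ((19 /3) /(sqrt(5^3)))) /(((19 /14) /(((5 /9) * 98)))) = 343 * sqrt(5) /6480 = 0.12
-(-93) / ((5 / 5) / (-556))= -51708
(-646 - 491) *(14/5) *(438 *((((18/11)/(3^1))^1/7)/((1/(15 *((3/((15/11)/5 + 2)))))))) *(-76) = 4087633248/25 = 163505329.92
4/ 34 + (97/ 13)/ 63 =3287/ 13923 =0.24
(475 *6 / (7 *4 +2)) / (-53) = -95 / 53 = -1.79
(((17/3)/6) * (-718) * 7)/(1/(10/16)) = -213605/72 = -2966.74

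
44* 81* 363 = 1293732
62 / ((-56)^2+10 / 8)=248 / 12549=0.02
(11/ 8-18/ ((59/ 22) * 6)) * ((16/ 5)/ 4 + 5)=3509/ 2360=1.49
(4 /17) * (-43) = -172 /17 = -10.12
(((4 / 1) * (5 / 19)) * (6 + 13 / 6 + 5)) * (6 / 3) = 1580 / 57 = 27.72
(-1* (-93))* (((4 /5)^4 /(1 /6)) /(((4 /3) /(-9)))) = -964224 /625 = -1542.76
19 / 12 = 1.58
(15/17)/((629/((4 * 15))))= 900/10693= 0.08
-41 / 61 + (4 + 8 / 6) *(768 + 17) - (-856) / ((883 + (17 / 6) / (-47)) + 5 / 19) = 3625880377421 / 865992783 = 4186.96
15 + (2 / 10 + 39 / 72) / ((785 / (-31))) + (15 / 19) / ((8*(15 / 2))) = 14.98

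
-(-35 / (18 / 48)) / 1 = 280 / 3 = 93.33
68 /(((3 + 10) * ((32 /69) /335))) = 392955 /104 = 3778.41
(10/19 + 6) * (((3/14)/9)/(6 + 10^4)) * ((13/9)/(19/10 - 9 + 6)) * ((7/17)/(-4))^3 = 98735/4438510949664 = 0.00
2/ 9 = 0.22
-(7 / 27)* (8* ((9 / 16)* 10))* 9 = -105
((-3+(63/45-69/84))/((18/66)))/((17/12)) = -3729/595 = -6.27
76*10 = 760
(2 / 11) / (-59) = -2 / 649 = -0.00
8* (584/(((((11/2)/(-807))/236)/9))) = -16016251392/11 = -1456022853.82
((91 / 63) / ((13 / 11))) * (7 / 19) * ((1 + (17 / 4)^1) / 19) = 539 / 4332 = 0.12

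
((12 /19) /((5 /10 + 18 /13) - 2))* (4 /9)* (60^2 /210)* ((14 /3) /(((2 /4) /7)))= -465920 /171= -2724.68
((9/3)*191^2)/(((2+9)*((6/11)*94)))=36481/188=194.05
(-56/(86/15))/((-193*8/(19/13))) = 1995/215774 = 0.01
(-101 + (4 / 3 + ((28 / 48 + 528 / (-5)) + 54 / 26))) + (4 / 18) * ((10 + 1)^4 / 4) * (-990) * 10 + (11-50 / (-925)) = -232402121201 / 28860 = -8052741.55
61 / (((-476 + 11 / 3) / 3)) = -549 / 1417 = -0.39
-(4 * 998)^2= -15936064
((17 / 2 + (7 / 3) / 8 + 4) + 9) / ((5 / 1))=523 / 120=4.36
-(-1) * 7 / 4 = 7 / 4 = 1.75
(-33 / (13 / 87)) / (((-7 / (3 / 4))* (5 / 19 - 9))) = -163647 / 60424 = -2.71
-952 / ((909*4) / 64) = -15232 / 909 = -16.76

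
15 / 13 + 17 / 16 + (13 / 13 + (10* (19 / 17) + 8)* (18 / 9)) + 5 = 164669 / 3536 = 46.57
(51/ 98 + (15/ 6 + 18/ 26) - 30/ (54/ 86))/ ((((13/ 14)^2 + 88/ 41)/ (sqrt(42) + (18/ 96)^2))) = -41430500 * sqrt(42)/ 2828709 - 10357625/ 20115264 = -95.43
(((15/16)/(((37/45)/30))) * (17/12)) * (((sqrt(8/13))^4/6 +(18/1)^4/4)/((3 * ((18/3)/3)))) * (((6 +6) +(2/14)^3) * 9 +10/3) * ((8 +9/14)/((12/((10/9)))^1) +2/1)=6620670881408125/100166976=66096343.78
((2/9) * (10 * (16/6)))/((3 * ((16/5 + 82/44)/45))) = 88000/5013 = 17.55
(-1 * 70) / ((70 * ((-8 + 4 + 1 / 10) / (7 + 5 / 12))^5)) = 17450185778125 / 701583371424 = 24.87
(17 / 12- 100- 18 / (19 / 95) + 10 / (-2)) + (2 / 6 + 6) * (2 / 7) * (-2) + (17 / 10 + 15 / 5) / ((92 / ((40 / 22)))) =-4188971 / 21252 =-197.11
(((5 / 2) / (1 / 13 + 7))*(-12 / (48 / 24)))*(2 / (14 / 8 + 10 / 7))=-2730 / 2047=-1.33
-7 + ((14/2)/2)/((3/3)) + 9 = 11/2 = 5.50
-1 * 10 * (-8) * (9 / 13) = 720 / 13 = 55.38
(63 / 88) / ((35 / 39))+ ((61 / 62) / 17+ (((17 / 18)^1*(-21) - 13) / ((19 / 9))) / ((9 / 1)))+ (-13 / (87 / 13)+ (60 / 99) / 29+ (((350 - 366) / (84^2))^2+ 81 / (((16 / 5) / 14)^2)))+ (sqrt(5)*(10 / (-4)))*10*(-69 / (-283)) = 307637876047179871 / 198784288866240 - 1725*sqrt(5) / 283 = 1533.97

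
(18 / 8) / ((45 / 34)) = 17 / 10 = 1.70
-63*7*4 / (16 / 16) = -1764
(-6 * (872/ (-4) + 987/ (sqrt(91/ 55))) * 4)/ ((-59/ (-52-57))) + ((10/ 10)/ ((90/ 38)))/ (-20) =513258079/ 53100-368856 * sqrt(5005)/ 767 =-24356.41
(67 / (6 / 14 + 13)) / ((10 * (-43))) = -469 / 40420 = -0.01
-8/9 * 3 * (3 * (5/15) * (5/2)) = -20/3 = -6.67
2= 2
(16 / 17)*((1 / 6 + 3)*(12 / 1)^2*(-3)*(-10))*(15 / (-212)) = -820800 / 901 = -910.99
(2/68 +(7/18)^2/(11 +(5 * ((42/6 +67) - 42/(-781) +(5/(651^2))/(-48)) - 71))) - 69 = -34677957149483249/502796961943170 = -68.97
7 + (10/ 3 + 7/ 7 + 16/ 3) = 16.67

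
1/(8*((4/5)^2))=25/128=0.20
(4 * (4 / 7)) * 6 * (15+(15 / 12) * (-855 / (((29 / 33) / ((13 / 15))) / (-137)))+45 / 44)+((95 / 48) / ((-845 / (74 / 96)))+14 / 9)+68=1722103558929913 / 869476608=1980620.92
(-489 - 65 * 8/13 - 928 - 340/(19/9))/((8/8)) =-30743/19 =-1618.05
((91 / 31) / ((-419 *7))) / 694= -13 / 9014366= -0.00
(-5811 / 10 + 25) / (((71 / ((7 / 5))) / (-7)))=272489 / 3550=76.76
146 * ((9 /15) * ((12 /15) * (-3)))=-5256 /25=-210.24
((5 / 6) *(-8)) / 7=-20 / 21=-0.95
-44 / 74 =-22 / 37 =-0.59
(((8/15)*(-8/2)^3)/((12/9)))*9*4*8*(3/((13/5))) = -110592/13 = -8507.08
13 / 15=0.87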